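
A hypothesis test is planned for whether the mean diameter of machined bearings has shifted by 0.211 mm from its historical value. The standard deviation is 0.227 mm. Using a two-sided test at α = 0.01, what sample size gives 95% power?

For a one-sample z-test, n = ((z_{α/2} + z_β)·σ/δ)².
z_{α/2} = 2.576 (two-sided α = 0.01); z_β = 1.645 (power 95% → β = 0.05).
n = (4.221 × 0.227 / 0.211)² = 20.62
Round up: n = 21.

21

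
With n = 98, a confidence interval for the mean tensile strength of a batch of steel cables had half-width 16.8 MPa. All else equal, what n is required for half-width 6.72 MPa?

n = 613

Margin of error scales as 1/√n, so n₂ = n₁·(E₁/E₂)².
n₂ = 98 × (16.8/6.72)² = 98 × 6.25 = 612.50
Round up: n₂ = 613.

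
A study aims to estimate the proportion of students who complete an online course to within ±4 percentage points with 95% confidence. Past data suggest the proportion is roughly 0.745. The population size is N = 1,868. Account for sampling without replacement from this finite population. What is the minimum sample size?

n = 367

For a proportion with margin E = 0.04 at 95% confidence, z = 1.960.
n = p̂(1−p̂)(z/E)² = 0.745 × 0.255 × (1.960/0.04)² = 456.13 — call this n₀.
Finite-population correction with N = 1,868: n = n₀ / (1 + (n₀−1)/N) = 456.13 / 1.244 = 366.66
Round up: n = 367.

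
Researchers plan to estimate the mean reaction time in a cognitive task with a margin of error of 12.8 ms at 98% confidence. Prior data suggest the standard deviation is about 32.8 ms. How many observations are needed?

For a mean, the margin of error is E = z·σ/√n, so n = (zσ/E)².
At 98% confidence, z = 2.326.
n = (2.326 × 32.8 / 12.8)² = 35.53
Round up: n = 36.

36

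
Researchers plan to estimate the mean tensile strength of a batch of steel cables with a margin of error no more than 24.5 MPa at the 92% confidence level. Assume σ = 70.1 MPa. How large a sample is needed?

26

For a mean, the margin of error is E = z·σ/√n, so n = (zσ/E)².
At 92% confidence, z = 1.751.
n = (1.751 × 70.1 / 24.5)² = 25.10
Round up: n = 26.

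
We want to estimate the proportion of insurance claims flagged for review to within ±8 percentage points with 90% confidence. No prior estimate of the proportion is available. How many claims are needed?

For a proportion with margin E = 0.08 at 90% confidence, z = 1.645.
With no prior estimate, use p = 0.5, which maximizes p(1−p) at 0.25.
n = 0.25 × (z/E)² = 0.25 × (1.645/0.08)² = 105.70
Round up: n = 106.

106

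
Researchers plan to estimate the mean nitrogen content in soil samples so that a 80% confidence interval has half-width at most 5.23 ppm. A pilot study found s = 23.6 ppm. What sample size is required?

34

For a mean, the margin of error is E = z·σ/√n, so n = (zσ/E)².
At 80% confidence, z = 1.282.
n = (1.282 × 23.6 / 5.23)² = 33.47
Round up: n = 34.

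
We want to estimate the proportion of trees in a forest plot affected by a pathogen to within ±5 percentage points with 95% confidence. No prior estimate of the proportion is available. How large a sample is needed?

For a proportion with margin E = 0.05 at 95% confidence, z = 1.960.
With no prior estimate, use p = 0.5, which maximizes p(1−p) at 0.25.
n = 0.25 × (z/E)² = 0.25 × (1.960/0.05)² = 384.16
Round up: n = 385.

n = 385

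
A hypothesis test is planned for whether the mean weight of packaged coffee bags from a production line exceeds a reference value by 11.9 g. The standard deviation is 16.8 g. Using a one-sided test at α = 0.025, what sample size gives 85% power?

For a one-sample z-test, n = ((z_α + z_β)·σ/δ)².
z_α = 1.960 (one-sided α = 0.025); z_β = 1.036 (power 85% → β = 0.15).
n = (2.996 × 16.8 / 11.9)² = 17.89
Round up: n = 18.

n = 18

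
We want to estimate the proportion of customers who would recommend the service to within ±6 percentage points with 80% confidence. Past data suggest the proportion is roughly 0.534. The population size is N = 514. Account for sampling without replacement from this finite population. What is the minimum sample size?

94

For a proportion with margin E = 0.06 at 80% confidence, z = 1.282.
n = p̂(1−p̂)(z/E)² = 0.534 × 0.466 × (1.282/0.06)² = 113.61 — call this n₀.
Finite-population correction with N = 514: n = n₀ / (1 + (n₀−1)/N) = 113.61 / 1.219 = 93.20
Round up: n = 94.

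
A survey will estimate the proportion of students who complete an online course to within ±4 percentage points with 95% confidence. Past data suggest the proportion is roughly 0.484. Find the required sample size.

600

For a proportion with margin E = 0.04 at 95% confidence, z = 1.960.
n = p̂(1−p̂)(z/E)² = 0.484 × 0.516 × (1.960/0.04)² = 599.64
Round up: n = 600.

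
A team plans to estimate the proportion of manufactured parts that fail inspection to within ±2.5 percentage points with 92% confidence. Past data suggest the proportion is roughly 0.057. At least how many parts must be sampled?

For a proportion with margin E = 0.025 at 92% confidence, z = 1.751.
n = p̂(1−p̂)(z/E)² = 0.057 × 0.943 × (1.751/0.025)² = 263.68
Round up: n = 264.

264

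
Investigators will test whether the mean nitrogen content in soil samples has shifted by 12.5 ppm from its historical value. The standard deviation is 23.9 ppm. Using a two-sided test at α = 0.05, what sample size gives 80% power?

29

For a one-sample z-test, n = ((z_{α/2} + z_β)·σ/δ)².
z_{α/2} = 1.960 (two-sided α = 0.05); z_β = 0.842 (power 80% → β = 0.2).
n = (2.802 × 23.9 / 12.5)² = 28.70
Round up: n = 29.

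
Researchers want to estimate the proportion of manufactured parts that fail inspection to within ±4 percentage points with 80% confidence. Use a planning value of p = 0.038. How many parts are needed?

For a proportion with margin E = 0.04 at 80% confidence, z = 1.282.
n = p̂(1−p̂)(z/E)² = 0.038 × 0.962 × (1.282/0.04)² = 37.55
Round up: n = 38.

38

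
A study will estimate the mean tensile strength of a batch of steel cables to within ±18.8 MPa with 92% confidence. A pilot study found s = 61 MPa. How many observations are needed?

33

For a mean, the margin of error is E = z·σ/√n, so n = (zσ/E)².
At 92% confidence, z = 1.751.
n = (1.751 × 61 / 18.8)² = 32.28
Round up: n = 33.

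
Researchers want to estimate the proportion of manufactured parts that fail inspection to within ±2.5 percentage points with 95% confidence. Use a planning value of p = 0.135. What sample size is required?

For a proportion with margin E = 0.025 at 95% confidence, z = 1.960.
n = p̂(1−p̂)(z/E)² = 0.135 × 0.865 × (1.960/0.025)² = 717.76
Round up: n = 718.

n = 718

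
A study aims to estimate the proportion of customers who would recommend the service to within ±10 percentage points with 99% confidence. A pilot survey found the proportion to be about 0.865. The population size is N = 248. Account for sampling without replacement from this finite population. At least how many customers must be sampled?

For a proportion with margin E = 0.1 at 99% confidence, z = 2.576.
n = p̂(1−p̂)(z/E)² = 0.865 × 0.135 × (2.576/0.1)² = 77.49 — call this n₀.
Finite-population correction with N = 248: n = n₀ / (1 + (n₀−1)/N) = 77.49 / 1.308 = 59.24
Round up: n = 60.

60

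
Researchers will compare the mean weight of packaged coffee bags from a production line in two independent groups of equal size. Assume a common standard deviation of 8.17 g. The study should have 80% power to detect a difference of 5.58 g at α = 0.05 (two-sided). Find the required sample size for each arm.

For two equal groups, n per group = 2·((z_{α/2} + z_β)·σ/δ)².
z_{α/2} = 1.960; z_β = 0.842 (power 80%).
n = 2 × (2.802 × 8.17 / 5.58)² = 2 × 16.83 = 33.66
Round up: n = 34 per group.

34 per group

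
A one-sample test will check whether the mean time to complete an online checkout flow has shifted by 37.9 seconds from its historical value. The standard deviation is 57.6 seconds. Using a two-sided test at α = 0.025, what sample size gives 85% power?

For a one-sample z-test, n = ((z_{α/2} + z_β)·σ/δ)².
z_{α/2} = 2.241 (two-sided α = 0.025); z_β = 1.036 (power 85% → β = 0.15).
n = (3.277 × 57.6 / 37.9)² = 24.80
Round up: n = 25.

25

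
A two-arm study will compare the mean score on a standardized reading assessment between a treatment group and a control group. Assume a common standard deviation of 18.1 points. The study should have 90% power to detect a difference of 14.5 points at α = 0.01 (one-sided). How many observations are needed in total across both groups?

82 total

For two equal groups, n per group = 2·((z_α + z_β)·σ/δ)².
z_α = 2.326; z_β = 1.282 (power 90%).
n = 2 × (3.608 × 18.1 / 14.5)² = 2 × 20.28 = 40.56
Round up: n = 41 per group.
Total across both groups: 2 × 41 = 82.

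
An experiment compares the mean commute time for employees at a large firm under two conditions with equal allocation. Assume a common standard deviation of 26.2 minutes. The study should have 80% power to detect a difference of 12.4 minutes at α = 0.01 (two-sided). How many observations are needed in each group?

For two equal groups, n per group = 2·((z_{α/2} + z_β)·σ/δ)².
z_{α/2} = 2.576; z_β = 0.842 (power 80%).
n = 2 × (3.418 × 26.2 / 12.4)² = 2 × 52.16 = 104.32
Round up: n = 105 per group.

105 per group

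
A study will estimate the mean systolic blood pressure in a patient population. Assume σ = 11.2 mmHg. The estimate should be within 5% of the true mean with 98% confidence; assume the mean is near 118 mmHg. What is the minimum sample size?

n = 20

For a mean, the margin of error is E = z·σ/√n, so n = (zσ/E)².
At 98% confidence, z = 2.326.
E = 5% of 118 = 5.9 mmHg.
n = (2.326 × 11.2 / 5.9)² = 19.50
Round up: n = 20.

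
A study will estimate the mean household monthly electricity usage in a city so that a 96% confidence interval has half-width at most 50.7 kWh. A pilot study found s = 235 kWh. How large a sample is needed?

For a mean, the margin of error is E = z·σ/√n, so n = (zσ/E)².
At 96% confidence, z = 2.054.
n = (2.054 × 235 / 50.7)² = 90.64
Round up: n = 91.

91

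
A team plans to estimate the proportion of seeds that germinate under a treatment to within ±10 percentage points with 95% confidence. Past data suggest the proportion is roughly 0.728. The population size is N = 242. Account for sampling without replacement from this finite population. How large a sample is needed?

For a proportion with margin E = 0.1 at 95% confidence, z = 1.960.
n = p̂(1−p̂)(z/E)² = 0.728 × 0.272 × (1.960/0.1)² = 76.07 — call this n₀.
Finite-population correction with N = 242: n = n₀ / (1 + (n₀−1)/N) = 76.07 / 1.31 = 58.07
Round up: n = 59.

59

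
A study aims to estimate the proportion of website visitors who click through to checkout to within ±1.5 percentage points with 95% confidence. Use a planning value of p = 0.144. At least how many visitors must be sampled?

n = 2105

For a proportion with margin E = 0.015 at 95% confidence, z = 1.960.
n = p̂(1−p̂)(z/E)² = 0.144 × 0.856 × (1.960/0.015)² = 2104.58
Round up: n = 2105.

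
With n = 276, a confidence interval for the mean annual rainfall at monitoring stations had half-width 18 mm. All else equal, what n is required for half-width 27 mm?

123

Margin of error scales as 1/√n, so n₂ = n₁·(E₁/E₂)².
n₂ = 276 × (18/27)² = 276 × 0.4444 = 122.65
Round up: n₂ = 123.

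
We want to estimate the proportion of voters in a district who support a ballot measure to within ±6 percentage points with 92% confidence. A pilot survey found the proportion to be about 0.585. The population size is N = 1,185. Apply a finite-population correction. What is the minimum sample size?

For a proportion with margin E = 0.06 at 92% confidence, z = 1.751.
n = p̂(1−p̂)(z/E)² = 0.585 × 0.415 × (1.751/0.06)² = 206.76 — call this n₀.
Finite-population correction with N = 1,185: n = n₀ / (1 + (n₀−1)/N) = 206.76 / 1.174 = 176.12
Round up: n = 177.

177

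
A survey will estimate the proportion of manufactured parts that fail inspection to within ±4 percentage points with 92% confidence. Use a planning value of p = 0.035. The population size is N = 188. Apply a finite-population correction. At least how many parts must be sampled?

For a proportion with margin E = 0.04 at 92% confidence, z = 1.751.
n = p̂(1−p̂)(z/E)² = 0.035 × 0.965 × (1.751/0.04)² = 64.72 — call this n₀.
Finite-population correction with N = 188: n = n₀ / (1 + (n₀−1)/N) = 64.72 / 1.339 = 48.33
Round up: n = 49.

49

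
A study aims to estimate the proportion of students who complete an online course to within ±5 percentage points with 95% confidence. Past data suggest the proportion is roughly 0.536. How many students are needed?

For a proportion with margin E = 0.05 at 95% confidence, z = 1.960.
n = p̂(1−p̂)(z/E)² = 0.536 × 0.464 × (1.960/0.05)² = 382.17
Round up: n = 383.

n = 383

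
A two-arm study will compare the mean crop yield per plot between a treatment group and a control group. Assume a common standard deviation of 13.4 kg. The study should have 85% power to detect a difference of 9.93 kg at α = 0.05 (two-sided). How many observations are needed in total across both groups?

66 total

For two equal groups, n per group = 2·((z_{α/2} + z_β)·σ/δ)².
z_{α/2} = 1.960; z_β = 1.036 (power 85%).
n = 2 × (2.996 × 13.4 / 9.93)² = 2 × 16.35 = 32.70
Round up: n = 33 per group.
Total across both groups: 2 × 33 = 66.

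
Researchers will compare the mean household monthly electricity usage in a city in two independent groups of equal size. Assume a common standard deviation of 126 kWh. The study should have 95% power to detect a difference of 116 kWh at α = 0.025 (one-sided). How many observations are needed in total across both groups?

For two equal groups, n per group = 2·((z_α + z_β)·σ/δ)².
z_α = 1.960; z_β = 1.645 (power 95%).
n = 2 × (3.605 × 126 / 116)² = 2 × 15.33 = 30.66
Round up: n = 31 per group.
Total across both groups: 2 × 31 = 62.

62 total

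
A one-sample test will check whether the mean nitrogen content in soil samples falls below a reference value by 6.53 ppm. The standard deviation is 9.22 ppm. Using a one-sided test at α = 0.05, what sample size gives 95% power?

For a one-sample z-test, n = ((z_α + z_β)·σ/δ)².
z_α = 1.645 (one-sided α = 0.05); z_β = 1.645 (power 95% → β = 0.05).
n = (3.290 × 9.22 / 6.53)² = 21.58
Round up: n = 22.

22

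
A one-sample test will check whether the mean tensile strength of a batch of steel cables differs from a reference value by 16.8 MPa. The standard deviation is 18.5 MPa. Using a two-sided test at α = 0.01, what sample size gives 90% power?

19

For a one-sample z-test, n = ((z_{α/2} + z_β)·σ/δ)².
z_{α/2} = 2.576 (two-sided α = 0.01); z_β = 1.282 (power 90% → β = 0.1).
n = (3.858 × 18.5 / 16.8)² = 18.05
Round up: n = 19.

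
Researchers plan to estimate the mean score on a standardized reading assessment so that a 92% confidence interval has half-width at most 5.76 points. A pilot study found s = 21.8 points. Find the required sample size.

44

For a mean, the margin of error is E = z·σ/√n, so n = (zσ/E)².
At 92% confidence, z = 1.751.
n = (1.751 × 21.8 / 5.76)² = 43.92
Round up: n = 44.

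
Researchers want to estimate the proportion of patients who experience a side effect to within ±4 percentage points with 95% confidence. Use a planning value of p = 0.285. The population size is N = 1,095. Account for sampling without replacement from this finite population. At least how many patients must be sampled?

For a proportion with margin E = 0.04 at 95% confidence, z = 1.960.
n = p̂(1−p̂)(z/E)² = 0.285 × 0.715 × (1.960/0.04)² = 489.26 — call this n₀.
Finite-population correction with N = 1,095: n = n₀ / (1 + (n₀−1)/N) = 489.26 / 1.446 = 338.35
Round up: n = 339.

n = 339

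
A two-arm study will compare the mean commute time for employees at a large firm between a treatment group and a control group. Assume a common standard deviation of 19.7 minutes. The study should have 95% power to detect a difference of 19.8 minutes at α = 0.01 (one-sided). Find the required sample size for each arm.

For two equal groups, n per group = 2·((z_α + z_β)·σ/δ)².
z_α = 2.326; z_β = 1.645 (power 95%).
n = 2 × (3.971 × 19.7 / 19.8)² = 2 × 15.61 = 31.22
Round up: n = 32 per group.

32 per group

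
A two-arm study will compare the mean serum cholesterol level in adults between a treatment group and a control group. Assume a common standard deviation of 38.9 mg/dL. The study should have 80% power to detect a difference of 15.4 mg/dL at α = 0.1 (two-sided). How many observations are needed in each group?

For two equal groups, n per group = 2·((z_{α/2} + z_β)·σ/δ)².
z_{α/2} = 1.645; z_β = 0.842 (power 80%).
n = 2 × (2.487 × 38.9 / 15.4)² = 2 × 39.46 = 78.92
Round up: n = 79 per group.

79 per group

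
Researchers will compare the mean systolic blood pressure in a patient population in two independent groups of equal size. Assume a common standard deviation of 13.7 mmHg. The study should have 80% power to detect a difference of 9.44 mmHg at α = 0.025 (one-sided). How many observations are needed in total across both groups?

68 total

For two equal groups, n per group = 2·((z_α + z_β)·σ/δ)².
z_α = 1.960; z_β = 0.842 (power 80%).
n = 2 × (2.802 × 13.7 / 9.44)² = 2 × 16.54 = 33.08
Round up: n = 34 per group.
Total across both groups: 2 × 34 = 68.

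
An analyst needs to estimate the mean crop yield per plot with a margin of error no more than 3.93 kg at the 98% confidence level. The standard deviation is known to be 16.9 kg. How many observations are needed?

For a mean, the margin of error is E = z·σ/√n, so n = (zσ/E)².
At 98% confidence, z = 2.326.
n = (2.326 × 16.9 / 3.93)² = 100.05
Round up: n = 101.

101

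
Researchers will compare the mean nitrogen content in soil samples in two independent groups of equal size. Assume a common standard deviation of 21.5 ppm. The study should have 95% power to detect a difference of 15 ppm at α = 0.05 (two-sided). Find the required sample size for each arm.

54 per group

For two equal groups, n per group = 2·((z_{α/2} + z_β)·σ/δ)².
z_{α/2} = 1.960; z_β = 1.645 (power 95%).
n = 2 × (3.605 × 21.5 / 15)² = 2 × 26.70 = 53.40
Round up: n = 54 per group.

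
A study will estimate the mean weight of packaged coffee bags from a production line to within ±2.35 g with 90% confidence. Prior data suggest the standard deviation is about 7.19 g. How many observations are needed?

For a mean, the margin of error is E = z·σ/√n, so n = (zσ/E)².
At 90% confidence, z = 1.645.
n = (1.645 × 7.19 / 2.35)² = 25.33
Round up: n = 26.

26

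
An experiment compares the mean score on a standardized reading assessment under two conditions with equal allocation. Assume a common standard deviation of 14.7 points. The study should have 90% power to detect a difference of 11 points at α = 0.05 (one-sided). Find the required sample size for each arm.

For two equal groups, n per group = 2·((z_α + z_β)·σ/δ)².
z_α = 1.645; z_β = 1.282 (power 90%).
n = 2 × (2.927 × 14.7 / 11)² = 2 × 15.30 = 30.60
Round up: n = 31 per group.

31 per group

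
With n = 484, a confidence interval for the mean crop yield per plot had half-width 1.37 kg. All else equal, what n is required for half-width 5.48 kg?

Margin of error scales as 1/√n, so n₂ = n₁·(E₁/E₂)².
n₂ = 484 × (1.37/5.48)² = 484 × 0.0625 = 30.25
Round up: n₂ = 31.

n = 31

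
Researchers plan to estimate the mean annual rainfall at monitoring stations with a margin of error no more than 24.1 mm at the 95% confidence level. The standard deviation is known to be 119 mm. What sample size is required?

n = 94

For a mean, the margin of error is E = z·σ/√n, so n = (zσ/E)².
At 95% confidence, z = 1.960.
n = (1.960 × 119 / 24.1)² = 93.66
Round up: n = 94.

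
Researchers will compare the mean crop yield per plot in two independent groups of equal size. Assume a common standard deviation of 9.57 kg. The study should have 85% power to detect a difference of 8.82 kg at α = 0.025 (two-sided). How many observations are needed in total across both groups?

52 total

For two equal groups, n per group = 2·((z_{α/2} + z_β)·σ/δ)².
z_{α/2} = 2.241; z_β = 1.036 (power 85%).
n = 2 × (3.277 × 9.57 / 8.82)² = 2 × 12.64 = 25.28
Round up: n = 26 per group.
Total across both groups: 2 × 26 = 52.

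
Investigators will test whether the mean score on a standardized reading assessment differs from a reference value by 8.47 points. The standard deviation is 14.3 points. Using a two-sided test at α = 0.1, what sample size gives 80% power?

18

For a one-sample z-test, n = ((z_{α/2} + z_β)·σ/δ)².
z_{α/2} = 1.645 (two-sided α = 0.1); z_β = 0.842 (power 80% → β = 0.2).
n = (2.487 × 14.3 / 8.47)² = 17.63
Round up: n = 18.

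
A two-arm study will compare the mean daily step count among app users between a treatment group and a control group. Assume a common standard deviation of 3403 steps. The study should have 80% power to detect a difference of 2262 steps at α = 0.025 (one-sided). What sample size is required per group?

For two equal groups, n per group = 2·((z_α + z_β)·σ/δ)².
z_α = 1.960; z_β = 0.842 (power 80%).
n = 2 × (2.802 × 3403 / 2262)² = 2 × 17.77 = 35.54
Round up: n = 36 per group.

36 per group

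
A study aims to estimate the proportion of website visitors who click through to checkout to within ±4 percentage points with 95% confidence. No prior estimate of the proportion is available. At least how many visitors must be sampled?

601

For a proportion with margin E = 0.04 at 95% confidence, z = 1.960.
With no prior estimate, use p = 0.5, which maximizes p(1−p) at 0.25.
n = 0.25 × (z/E)² = 0.25 × (1.960/0.04)² = 600.25
Round up: n = 601.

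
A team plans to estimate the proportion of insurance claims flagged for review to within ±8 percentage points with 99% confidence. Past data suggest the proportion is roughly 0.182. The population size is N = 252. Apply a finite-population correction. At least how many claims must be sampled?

For a proportion with margin E = 0.08 at 99% confidence, z = 2.576.
n = p̂(1−p̂)(z/E)² = 0.182 × 0.818 × (2.576/0.08)² = 154.36 — call this n₀.
Finite-population correction with N = 252: n = n₀ / (1 + (n₀−1)/N) = 154.36 / 1.609 = 95.94
Round up: n = 96.

96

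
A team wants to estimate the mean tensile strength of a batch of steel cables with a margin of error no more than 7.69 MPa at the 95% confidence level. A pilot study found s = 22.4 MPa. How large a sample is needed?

For a mean, the margin of error is E = z·σ/√n, so n = (zσ/E)².
At 95% confidence, z = 1.960.
n = (1.960 × 22.4 / 7.69)² = 32.60
Round up: n = 33.

33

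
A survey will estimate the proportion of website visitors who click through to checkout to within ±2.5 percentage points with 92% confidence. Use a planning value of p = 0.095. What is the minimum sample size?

422

For a proportion with margin E = 0.025 at 92% confidence, z = 1.751.
n = p̂(1−p̂)(z/E)² = 0.095 × 0.905 × (1.751/0.025)² = 421.76
Round up: n = 422.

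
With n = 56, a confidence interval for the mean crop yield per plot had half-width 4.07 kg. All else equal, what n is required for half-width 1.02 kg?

Margin of error scales as 1/√n, so n₂ = n₁·(E₁/E₂)².
n₂ = 56 × (4.07/1.02)² = 56 × 15.92 = 891.52
Round up: n₂ = 892.

n = 892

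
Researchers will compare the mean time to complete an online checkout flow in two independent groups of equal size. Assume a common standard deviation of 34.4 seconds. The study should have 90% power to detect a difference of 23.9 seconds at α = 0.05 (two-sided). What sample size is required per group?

For two equal groups, n per group = 2·((z_{α/2} + z_β)·σ/δ)².
z_{α/2} = 1.960; z_β = 1.282 (power 90%).
n = 2 × (3.242 × 34.4 / 23.9)² = 2 × 21.77 = 43.54
Round up: n = 44 per group.

44 per group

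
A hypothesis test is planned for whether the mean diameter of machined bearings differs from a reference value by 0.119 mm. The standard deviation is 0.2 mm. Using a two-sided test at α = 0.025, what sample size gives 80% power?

27

For a one-sample z-test, n = ((z_{α/2} + z_β)·σ/δ)².
z_{α/2} = 2.241 (two-sided α = 0.025); z_β = 0.842 (power 80% → β = 0.2).
n = (3.083 × 0.2 / 0.119)² = 26.85
Round up: n = 27.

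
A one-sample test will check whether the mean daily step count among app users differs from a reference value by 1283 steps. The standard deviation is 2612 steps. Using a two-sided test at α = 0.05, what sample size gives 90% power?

44

For a one-sample z-test, n = ((z_{α/2} + z_β)·σ/δ)².
z_{α/2} = 1.960 (two-sided α = 0.05); z_β = 1.282 (power 90% → β = 0.1).
n = (3.242 × 2612 / 1283)² = 43.56
Round up: n = 44.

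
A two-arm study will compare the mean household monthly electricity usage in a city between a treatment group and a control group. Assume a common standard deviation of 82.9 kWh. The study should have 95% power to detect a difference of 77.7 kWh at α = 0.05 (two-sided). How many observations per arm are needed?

For two equal groups, n per group = 2·((z_{α/2} + z_β)·σ/δ)².
z_{α/2} = 1.960; z_β = 1.645 (power 95%).
n = 2 × (3.605 × 82.9 / 77.7)² = 2 × 14.79 = 29.58
Round up: n = 30 per group.

30 per group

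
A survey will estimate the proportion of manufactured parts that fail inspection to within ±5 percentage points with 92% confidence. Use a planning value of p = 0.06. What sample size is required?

70

For a proportion with margin E = 0.05 at 92% confidence, z = 1.751.
n = p̂(1−p̂)(z/E)² = 0.06 × 0.94 × (1.751/0.05)² = 69.17
Round up: n = 70.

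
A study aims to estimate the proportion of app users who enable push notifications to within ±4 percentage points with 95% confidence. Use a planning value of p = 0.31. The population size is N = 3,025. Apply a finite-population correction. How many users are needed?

n = 440

For a proportion with margin E = 0.04 at 95% confidence, z = 1.960.
n = p̂(1−p̂)(z/E)² = 0.31 × 0.69 × (1.960/0.04)² = 513.57 — call this n₀.
Finite-population correction with N = 3,025: n = n₀ / (1 + (n₀−1)/N) = 513.57 / 1.169 = 439.32
Round up: n = 440.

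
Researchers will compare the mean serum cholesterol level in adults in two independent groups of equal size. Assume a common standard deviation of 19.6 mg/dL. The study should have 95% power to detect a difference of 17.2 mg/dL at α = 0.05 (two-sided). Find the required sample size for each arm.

For two equal groups, n per group = 2·((z_{α/2} + z_β)·σ/δ)².
z_{α/2} = 1.960; z_β = 1.645 (power 95%).
n = 2 × (3.605 × 19.6 / 17.2)² = 2 × 16.88 = 33.76
Round up: n = 34 per group.

34 per group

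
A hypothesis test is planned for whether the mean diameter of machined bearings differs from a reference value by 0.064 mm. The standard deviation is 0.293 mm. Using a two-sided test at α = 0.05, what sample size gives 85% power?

189

For a one-sample z-test, n = ((z_{α/2} + z_β)·σ/δ)².
z_{α/2} = 1.960 (two-sided α = 0.05); z_β = 1.036 (power 85% → β = 0.15).
n = (2.996 × 0.293 / 0.064)² = 188.13
Round up: n = 189.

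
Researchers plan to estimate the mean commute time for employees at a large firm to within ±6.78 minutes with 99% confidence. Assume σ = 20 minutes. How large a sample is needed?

For a mean, the margin of error is E = z·σ/√n, so n = (zσ/E)².
At 99% confidence, z = 2.576.
n = (2.576 × 20 / 6.78)² = 57.74
Round up: n = 58.

58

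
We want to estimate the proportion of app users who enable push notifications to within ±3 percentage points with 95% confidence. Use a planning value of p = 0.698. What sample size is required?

900

For a proportion with margin E = 0.03 at 95% confidence, z = 1.960.
n = p̂(1−p̂)(z/E)² = 0.698 × 0.302 × (1.960/0.03)² = 899.77
Round up: n = 900.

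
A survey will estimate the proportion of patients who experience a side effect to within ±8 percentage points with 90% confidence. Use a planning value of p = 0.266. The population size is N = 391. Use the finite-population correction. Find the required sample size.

69

For a proportion with margin E = 0.08 at 90% confidence, z = 1.645.
n = p̂(1−p̂)(z/E)² = 0.266 × 0.734 × (1.645/0.08)² = 82.55 — call this n₀.
Finite-population correction with N = 391: n = n₀ / (1 + (n₀−1)/N) = 82.55 / 1.209 = 68.28
Round up: n = 69.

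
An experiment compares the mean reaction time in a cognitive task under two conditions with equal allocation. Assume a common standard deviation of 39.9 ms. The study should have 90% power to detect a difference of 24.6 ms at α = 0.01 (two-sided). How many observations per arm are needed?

79 per group

For two equal groups, n per group = 2·((z_{α/2} + z_β)·σ/δ)².
z_{α/2} = 2.576; z_β = 1.282 (power 90%).
n = 2 × (3.858 × 39.9 / 24.6)² = 2 × 39.16 = 78.32
Round up: n = 79 per group.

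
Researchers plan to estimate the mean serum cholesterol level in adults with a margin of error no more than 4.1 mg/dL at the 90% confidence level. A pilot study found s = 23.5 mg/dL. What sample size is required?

89

For a mean, the margin of error is E = z·σ/√n, so n = (zσ/E)².
At 90% confidence, z = 1.645.
n = (1.645 × 23.5 / 4.1)² = 88.90
Round up: n = 89.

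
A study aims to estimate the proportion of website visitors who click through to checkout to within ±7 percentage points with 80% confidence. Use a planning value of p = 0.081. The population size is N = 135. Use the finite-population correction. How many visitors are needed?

22

For a proportion with margin E = 0.07 at 80% confidence, z = 1.282.
n = p̂(1−p̂)(z/E)² = 0.081 × 0.919 × (1.282/0.07)² = 24.97 — call this n₀.
Finite-population correction with N = 135: n = n₀ / (1 + (n₀−1)/N) = 24.97 / 1.178 = 21.20
Round up: n = 22.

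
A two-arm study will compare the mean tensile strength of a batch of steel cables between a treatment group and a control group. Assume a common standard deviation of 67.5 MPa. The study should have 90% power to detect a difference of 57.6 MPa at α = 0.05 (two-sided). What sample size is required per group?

29 per group

For two equal groups, n per group = 2·((z_{α/2} + z_β)·σ/δ)².
z_{α/2} = 1.960; z_β = 1.282 (power 90%).
n = 2 × (3.242 × 67.5 / 57.6)² = 2 × 14.43 = 28.86
Round up: n = 29 per group.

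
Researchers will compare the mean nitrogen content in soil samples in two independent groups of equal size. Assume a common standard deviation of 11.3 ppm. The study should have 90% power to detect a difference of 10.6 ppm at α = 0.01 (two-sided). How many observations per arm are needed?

For two equal groups, n per group = 2·((z_{α/2} + z_β)·σ/δ)².
z_{α/2} = 2.576; z_β = 1.282 (power 90%).
n = 2 × (3.858 × 11.3 / 10.6)² = 2 × 16.91 = 33.82
Round up: n = 34 per group.

34 per group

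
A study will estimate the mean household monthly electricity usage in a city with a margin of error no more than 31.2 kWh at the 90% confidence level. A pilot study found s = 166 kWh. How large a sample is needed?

77

For a mean, the margin of error is E = z·σ/√n, so n = (zσ/E)².
At 90% confidence, z = 1.645.
n = (1.645 × 166 / 31.2)² = 76.60
Round up: n = 77.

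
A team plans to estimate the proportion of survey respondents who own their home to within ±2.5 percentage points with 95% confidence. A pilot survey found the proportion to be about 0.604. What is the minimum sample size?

For a proportion with margin E = 0.025 at 95% confidence, z = 1.960.
n = p̂(1−p̂)(z/E)² = 0.604 × 0.396 × (1.960/0.025)² = 1470.16
Round up: n = 1471.

1471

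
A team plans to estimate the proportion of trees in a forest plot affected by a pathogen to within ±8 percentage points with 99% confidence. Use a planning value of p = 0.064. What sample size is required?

63

For a proportion with margin E = 0.08 at 99% confidence, z = 2.576.
n = p̂(1−p̂)(z/E)² = 0.064 × 0.936 × (2.576/0.08)² = 62.11
Round up: n = 63.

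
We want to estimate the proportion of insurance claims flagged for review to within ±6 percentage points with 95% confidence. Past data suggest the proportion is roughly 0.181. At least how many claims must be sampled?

For a proportion with margin E = 0.06 at 95% confidence, z = 1.960.
n = p̂(1−p̂)(z/E)² = 0.181 × 0.819 × (1.960/0.06)² = 158.19
Round up: n = 159.

n = 159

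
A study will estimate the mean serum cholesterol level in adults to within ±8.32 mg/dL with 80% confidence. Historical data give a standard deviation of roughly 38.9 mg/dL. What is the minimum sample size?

For a mean, the margin of error is E = z·σ/√n, so n = (zσ/E)².
At 80% confidence, z = 1.282.
n = (1.282 × 38.9 / 8.32)² = 35.93
Round up: n = 36.

n = 36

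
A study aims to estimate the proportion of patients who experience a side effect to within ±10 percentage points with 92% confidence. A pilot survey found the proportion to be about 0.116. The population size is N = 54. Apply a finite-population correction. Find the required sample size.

n = 21

For a proportion with margin E = 0.1 at 92% confidence, z = 1.751.
n = p̂(1−p̂)(z/E)² = 0.116 × 0.884 × (1.751/0.1)² = 31.44 — call this n₀.
Finite-population correction with N = 54: n = n₀ / (1 + (n₀−1)/N) = 31.44 / 1.564 = 20.10
Round up: n = 21.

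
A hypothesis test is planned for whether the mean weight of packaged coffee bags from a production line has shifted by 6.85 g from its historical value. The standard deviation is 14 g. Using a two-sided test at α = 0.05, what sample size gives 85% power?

For a one-sample z-test, n = ((z_{α/2} + z_β)·σ/δ)².
z_{α/2} = 1.960 (two-sided α = 0.05); z_β = 1.036 (power 85% → β = 0.15).
n = (2.996 × 14 / 6.85)² = 37.49
Round up: n = 38.

38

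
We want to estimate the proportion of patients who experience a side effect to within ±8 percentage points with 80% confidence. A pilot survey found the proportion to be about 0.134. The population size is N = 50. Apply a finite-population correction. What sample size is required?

For a proportion with margin E = 0.08 at 80% confidence, z = 1.282.
n = p̂(1−p̂)(z/E)² = 0.134 × 0.866 × (1.282/0.08)² = 29.80 — call this n₀.
Finite-population correction with N = 50: n = n₀ / (1 + (n₀−1)/N) = 29.80 / 1.576 = 18.91
Round up: n = 19.

19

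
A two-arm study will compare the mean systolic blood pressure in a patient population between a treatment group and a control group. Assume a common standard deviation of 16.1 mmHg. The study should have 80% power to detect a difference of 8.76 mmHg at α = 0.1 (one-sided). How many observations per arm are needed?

31 per group

For two equal groups, n per group = 2·((z_α + z_β)·σ/δ)².
z_α = 1.282; z_β = 0.842 (power 80%).
n = 2 × (2.124 × 16.1 / 8.76)² = 2 × 15.24 = 30.48
Round up: n = 31 per group.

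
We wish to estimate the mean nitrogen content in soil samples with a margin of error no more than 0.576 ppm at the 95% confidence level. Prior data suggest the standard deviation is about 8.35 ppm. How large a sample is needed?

For a mean, the margin of error is E = z·σ/√n, so n = (zσ/E)².
At 95% confidence, z = 1.960.
n = (1.960 × 8.35 / 0.576)² = 807.31
Round up: n = 808.

808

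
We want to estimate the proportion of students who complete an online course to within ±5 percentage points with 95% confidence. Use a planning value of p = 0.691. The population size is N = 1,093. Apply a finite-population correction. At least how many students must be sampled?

For a proportion with margin E = 0.05 at 95% confidence, z = 1.960.
n = p̂(1−p̂)(z/E)² = 0.691 × 0.309 × (1.960/0.05)² = 328.10 — call this n₀.
Finite-population correction with N = 1,093: n = n₀ / (1 + (n₀−1)/N) = 328.10 / 1.299 = 252.58
Round up: n = 253.

253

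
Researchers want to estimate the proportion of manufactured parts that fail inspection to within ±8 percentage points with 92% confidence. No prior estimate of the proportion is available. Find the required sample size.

For a proportion with margin E = 0.08 at 92% confidence, z = 1.751.
With no prior estimate, use p = 0.5, which maximizes p(1−p) at 0.25.
n = 0.25 × (z/E)² = 0.25 × (1.751/0.08)² = 119.77
Round up: n = 120.

120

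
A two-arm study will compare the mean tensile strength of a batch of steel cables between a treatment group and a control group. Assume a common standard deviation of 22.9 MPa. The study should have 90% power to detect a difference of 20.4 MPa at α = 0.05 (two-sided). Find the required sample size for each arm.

For two equal groups, n per group = 2·((z_{α/2} + z_β)·σ/δ)².
z_{α/2} = 1.960; z_β = 1.282 (power 90%).
n = 2 × (3.242 × 22.9 / 20.4)² = 2 × 13.24 = 26.48
Round up: n = 27 per group.

27 per group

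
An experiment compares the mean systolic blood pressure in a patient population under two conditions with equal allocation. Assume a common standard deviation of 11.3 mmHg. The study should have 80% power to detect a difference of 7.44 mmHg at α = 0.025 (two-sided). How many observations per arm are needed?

For two equal groups, n per group = 2·((z_{α/2} + z_β)·σ/δ)².
z_{α/2} = 2.241; z_β = 0.842 (power 80%).
n = 2 × (3.083 × 11.3 / 7.44)² = 2 × 21.93 = 43.86
Round up: n = 44 per group.

44 per group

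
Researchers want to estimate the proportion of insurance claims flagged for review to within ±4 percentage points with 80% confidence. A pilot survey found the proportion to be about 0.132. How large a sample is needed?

For a proportion with margin E = 0.04 at 80% confidence, z = 1.282.
n = p̂(1−p̂)(z/E)² = 0.132 × 0.868 × (1.282/0.04)² = 117.69
Round up: n = 118.

118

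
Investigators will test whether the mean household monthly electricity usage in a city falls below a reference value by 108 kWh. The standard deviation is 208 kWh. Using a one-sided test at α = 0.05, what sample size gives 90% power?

n = 32

For a one-sample z-test, n = ((z_α + z_β)·σ/δ)².
z_α = 1.645 (one-sided α = 0.05); z_β = 1.282 (power 90% → β = 0.1).
n = (2.927 × 208 / 108)² = 31.78
Round up: n = 32.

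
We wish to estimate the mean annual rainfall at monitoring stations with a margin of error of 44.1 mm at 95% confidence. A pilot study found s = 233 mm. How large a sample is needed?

108

For a mean, the margin of error is E = z·σ/√n, so n = (zσ/E)².
At 95% confidence, z = 1.960.
n = (1.960 × 233 / 44.1)² = 107.24
Round up: n = 108.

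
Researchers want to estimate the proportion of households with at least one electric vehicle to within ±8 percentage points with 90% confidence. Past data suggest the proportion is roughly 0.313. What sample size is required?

For a proportion with margin E = 0.08 at 90% confidence, z = 1.645.
n = p̂(1−p̂)(z/E)² = 0.313 × 0.687 × (1.645/0.08)² = 90.92
Round up: n = 91.

91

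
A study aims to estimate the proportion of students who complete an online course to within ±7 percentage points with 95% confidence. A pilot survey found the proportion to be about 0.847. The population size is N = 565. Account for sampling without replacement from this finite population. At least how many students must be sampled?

For a proportion with margin E = 0.07 at 95% confidence, z = 1.960.
n = p̂(1−p̂)(z/E)² = 0.847 × 0.153 × (1.960/0.07)² = 101.60 — call this n₀.
Finite-population correction with N = 565: n = n₀ / (1 + (n₀−1)/N) = 101.60 / 1.178 = 86.25
Round up: n = 87.

87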